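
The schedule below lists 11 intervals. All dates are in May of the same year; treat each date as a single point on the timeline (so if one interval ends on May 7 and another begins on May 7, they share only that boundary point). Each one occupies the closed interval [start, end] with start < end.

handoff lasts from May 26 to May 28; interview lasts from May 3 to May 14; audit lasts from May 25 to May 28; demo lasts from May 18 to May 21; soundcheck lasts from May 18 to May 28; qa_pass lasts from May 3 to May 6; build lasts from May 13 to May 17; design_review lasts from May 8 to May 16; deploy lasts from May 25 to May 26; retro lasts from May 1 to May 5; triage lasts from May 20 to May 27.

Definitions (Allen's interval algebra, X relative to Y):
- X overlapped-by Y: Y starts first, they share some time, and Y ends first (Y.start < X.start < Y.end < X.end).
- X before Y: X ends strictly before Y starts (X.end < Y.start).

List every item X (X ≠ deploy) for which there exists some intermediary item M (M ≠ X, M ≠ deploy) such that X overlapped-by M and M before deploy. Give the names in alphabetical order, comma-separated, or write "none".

Target deploy = [May 25, May 26].
Intermediaries M with M before deploy: build, demo, design_review, interview, qa_pass, retro.
Via build — items with X overlapped-by build: none.
Via demo — items with X overlapped-by demo: triage.
Via design_review — items with X overlapped-by design_review: build.
Via interview — items with X overlapped-by interview: build, design_review.
Via qa_pass — items with X overlapped-by qa_pass: none.
Via retro — items with X overlapped-by retro: interview, qa_pass.
Union: build, design_review, interview, qa_pass, triage.

build, design_review, interview, qa_pass, triage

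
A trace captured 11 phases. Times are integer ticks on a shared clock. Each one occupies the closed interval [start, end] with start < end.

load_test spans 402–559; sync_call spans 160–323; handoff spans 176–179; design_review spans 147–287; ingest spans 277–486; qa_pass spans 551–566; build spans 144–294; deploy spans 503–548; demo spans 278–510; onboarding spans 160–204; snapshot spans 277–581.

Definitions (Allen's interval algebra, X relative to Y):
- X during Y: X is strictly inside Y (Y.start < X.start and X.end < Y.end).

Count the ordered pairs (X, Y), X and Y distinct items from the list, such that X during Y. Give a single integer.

Checking all 110 ordered pairs for relation 'during'; matching pairs in alphabetical order:
(demo, snapshot): demo during snapshot ✓
(deploy, load_test): deploy during load_test ✓
(deploy, snapshot): deploy during snapshot ✓
(design_review, build): design_review during build ✓
(handoff, build): handoff during build ✓
(handoff, design_review): handoff during design_review ✓
(handoff, onboarding): handoff during onboarding ✓
(handoff, sync_call): handoff during sync_call ✓
(load_test, snapshot): load_test during snapshot ✓
(onboarding, build): onboarding during build ✓
(onboarding, design_review): onboarding during design_review ✓
(qa_pass, snapshot): qa_pass during snapshot ✓
Count: 12.

12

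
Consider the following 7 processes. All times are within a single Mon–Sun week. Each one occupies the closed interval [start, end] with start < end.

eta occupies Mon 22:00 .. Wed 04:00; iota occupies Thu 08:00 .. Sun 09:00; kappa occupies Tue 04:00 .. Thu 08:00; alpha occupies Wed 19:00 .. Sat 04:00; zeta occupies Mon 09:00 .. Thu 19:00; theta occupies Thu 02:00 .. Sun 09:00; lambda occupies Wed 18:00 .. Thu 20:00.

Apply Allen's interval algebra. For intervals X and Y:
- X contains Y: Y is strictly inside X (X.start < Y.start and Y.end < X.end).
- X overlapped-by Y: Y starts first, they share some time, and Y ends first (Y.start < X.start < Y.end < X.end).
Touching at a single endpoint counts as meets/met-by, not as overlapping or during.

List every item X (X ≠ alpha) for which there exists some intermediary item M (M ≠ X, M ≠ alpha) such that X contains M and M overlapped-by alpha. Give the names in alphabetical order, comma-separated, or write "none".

none

Target alpha = [Wed 19:00, Sat 04:00].
Intermediaries M with M overlapped-by alpha: iota, theta.
Via iota — items with X contains iota: none.
Via theta — items with X contains theta: none.
Union: none.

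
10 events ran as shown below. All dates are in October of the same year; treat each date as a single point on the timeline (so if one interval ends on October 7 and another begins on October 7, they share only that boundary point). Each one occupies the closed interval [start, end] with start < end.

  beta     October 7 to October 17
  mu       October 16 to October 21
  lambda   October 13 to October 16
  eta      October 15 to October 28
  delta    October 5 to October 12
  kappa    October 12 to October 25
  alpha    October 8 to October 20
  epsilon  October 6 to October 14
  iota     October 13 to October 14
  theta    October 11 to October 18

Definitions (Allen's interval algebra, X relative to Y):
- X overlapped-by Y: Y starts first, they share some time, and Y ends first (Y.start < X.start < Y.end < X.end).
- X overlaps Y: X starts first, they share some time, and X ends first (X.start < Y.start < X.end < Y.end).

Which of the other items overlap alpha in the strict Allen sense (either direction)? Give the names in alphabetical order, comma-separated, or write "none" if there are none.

beta, delta, epsilon, eta, kappa, mu

Target alpha = [October 8, October 20].
beta [October 7, October 17] → overlaps → yes.
delta [October 5, October 12] → overlaps → yes.
epsilon [October 6, October 14] → overlaps → yes.
eta [October 15, October 28] → overlapped-by → yes.
iota [October 13, October 14] → during → no.
kappa [October 12, October 25] → overlapped-by → yes.
lambda [October 13, October 16] → during → no.
mu [October 16, October 21] → overlapped-by → yes.
theta [October 11, October 18] → during → no.
Result: beta, delta, epsilon, eta, kappa, mu.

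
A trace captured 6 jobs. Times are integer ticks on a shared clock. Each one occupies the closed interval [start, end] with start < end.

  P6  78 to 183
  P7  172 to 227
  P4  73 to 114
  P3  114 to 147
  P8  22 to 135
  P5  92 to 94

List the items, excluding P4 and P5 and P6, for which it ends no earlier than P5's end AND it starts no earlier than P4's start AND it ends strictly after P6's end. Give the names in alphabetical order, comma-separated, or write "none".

P7

Conditions: its end is no earlier than P5's end (X.end >= 94) AND its start is no earlier than P4's start (X.start >= 73) AND its end is strictly after P6's end (X.end > 183).
P3: end 147 >= 94? ✓; start 114 >= 73? ✓; end 147 > 183? ✗ → no.
P7: end 227 >= 94? ✓; start 172 >= 73? ✓; end 227 > 183? ✓ → yes.
P8: end 135 >= 94? ✓; start 22 >= 73? ✗; end 135 > 183? ✗ → no.
Result: P7.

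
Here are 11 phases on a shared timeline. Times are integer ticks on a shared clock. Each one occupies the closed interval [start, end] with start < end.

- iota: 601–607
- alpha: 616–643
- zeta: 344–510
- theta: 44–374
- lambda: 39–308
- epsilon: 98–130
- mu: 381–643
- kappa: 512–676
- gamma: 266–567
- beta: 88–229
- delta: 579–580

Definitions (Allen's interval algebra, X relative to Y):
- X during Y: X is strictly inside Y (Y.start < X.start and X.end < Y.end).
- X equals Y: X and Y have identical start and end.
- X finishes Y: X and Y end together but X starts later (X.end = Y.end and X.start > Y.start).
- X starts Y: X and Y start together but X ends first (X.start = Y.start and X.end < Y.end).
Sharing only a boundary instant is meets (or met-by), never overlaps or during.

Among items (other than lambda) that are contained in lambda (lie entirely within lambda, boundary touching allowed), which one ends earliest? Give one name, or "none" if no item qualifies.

Target lambda = [39, 308].
alpha [616, 643] → after → excluded.
beta [88, 229] → during → candidate.
delta [579, 580] → after → excluded.
epsilon [98, 130] → during → candidate.
gamma [266, 567] → overlapped-by → excluded.
iota [601, 607] → after → excluded.
kappa [512, 676] → after → excluded.
mu [381, 643] → after → excluded.
theta [44, 374] → overlapped-by → excluded.
zeta [344, 510] → after → excluded.
Among candidates, earliest end is 130 → epsilon.

epsilon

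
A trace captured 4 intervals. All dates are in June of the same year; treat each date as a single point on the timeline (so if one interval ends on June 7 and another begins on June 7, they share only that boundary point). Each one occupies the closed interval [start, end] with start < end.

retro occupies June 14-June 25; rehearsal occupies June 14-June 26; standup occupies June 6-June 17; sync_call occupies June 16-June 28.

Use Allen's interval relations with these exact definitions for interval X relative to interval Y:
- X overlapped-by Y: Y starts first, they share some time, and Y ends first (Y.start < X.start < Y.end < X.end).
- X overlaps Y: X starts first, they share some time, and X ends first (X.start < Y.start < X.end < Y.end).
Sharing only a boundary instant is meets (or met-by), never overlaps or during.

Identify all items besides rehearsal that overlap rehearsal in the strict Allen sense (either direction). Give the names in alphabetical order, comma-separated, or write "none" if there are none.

standup, sync_call

Target rehearsal = [June 14, June 26].
retro [June 14, June 25] → starts → no.
standup [June 6, June 17] → overlaps → yes.
sync_call [June 16, June 28] → overlapped-by → yes.
Result: standup, sync_call.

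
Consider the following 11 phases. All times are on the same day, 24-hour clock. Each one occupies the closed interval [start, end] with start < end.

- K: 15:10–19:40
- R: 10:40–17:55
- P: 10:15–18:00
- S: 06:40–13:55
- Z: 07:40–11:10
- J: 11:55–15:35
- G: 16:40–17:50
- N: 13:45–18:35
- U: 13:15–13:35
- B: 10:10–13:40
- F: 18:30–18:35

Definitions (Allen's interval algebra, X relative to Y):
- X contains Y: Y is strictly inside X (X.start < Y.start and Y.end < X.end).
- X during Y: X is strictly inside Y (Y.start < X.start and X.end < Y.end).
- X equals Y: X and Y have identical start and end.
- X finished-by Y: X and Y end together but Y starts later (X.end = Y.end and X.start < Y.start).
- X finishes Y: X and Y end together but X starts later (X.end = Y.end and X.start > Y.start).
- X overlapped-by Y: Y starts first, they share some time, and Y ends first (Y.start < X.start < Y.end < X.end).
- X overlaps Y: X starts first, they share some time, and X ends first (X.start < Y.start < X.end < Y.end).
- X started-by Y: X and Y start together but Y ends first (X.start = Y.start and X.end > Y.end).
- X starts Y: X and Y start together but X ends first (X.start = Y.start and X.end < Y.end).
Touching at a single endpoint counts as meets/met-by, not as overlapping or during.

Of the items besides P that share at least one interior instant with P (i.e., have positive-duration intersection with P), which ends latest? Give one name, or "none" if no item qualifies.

K

Target P = [10:15, 18:00].
B [10:10, 13:40] → overlaps → candidate.
F [18:30, 18:35] → after → excluded.
G [16:40, 17:50] → during → candidate.
J [11:55, 15:35] → during → candidate.
K [15:10, 19:40] → overlapped-by → candidate.
N [13:45, 18:35] → overlapped-by → candidate.
R [10:40, 17:55] → during → candidate.
S [06:40, 13:55] → overlaps → candidate.
U [13:15, 13:35] → during → candidate.
Z [07:40, 11:10] → overlaps → candidate.
Among candidates, latest end is 19:40 → K.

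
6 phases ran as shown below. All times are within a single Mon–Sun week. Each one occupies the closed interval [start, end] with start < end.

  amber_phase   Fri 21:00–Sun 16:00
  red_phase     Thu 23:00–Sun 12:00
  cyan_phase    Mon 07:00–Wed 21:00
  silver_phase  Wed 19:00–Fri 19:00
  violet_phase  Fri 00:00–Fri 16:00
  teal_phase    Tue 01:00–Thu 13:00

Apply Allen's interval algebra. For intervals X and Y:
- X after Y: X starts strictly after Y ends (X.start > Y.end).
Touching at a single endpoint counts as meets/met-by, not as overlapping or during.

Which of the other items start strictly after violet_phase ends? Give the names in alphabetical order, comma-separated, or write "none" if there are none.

Target violet_phase = [Fri 00:00, Fri 16:00].
amber_phase [Fri 21:00, Sun 16:00] → after → yes.
cyan_phase [Mon 07:00, Wed 21:00] → before → no.
red_phase [Thu 23:00, Sun 12:00] → contains → no.
silver_phase [Wed 19:00, Fri 19:00] → contains → no.
teal_phase [Tue 01:00, Thu 13:00] → before → no.
Result: amber_phase.

amber_phase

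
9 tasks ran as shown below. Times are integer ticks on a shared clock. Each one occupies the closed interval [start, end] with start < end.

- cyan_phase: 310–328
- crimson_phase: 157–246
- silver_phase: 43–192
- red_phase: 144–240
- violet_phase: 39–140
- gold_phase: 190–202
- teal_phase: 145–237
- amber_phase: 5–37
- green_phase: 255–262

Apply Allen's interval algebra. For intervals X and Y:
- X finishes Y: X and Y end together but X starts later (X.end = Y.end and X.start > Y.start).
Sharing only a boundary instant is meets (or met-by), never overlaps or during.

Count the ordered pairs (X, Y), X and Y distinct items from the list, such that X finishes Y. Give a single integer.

Checking all 72 ordered pairs for relation 'finishes'; matching pairs in alphabetical order:
No pair satisfies it.
Count: 0.

0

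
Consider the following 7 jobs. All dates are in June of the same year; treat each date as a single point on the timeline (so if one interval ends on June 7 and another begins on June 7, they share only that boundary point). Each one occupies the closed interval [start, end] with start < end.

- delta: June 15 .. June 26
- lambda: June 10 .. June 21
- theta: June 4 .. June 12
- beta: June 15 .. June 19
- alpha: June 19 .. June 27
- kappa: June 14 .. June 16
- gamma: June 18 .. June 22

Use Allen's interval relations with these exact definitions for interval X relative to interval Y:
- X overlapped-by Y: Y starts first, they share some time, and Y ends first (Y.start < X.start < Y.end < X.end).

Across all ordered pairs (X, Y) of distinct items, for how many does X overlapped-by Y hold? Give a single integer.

Checking all 42 ordered pairs for relation 'overlapped-by'; matching pairs in alphabetical order:
(alpha, delta): alpha overlapped-by delta ✓
(alpha, gamma): alpha overlapped-by gamma ✓
(alpha, lambda): alpha overlapped-by lambda ✓
(beta, kappa): beta overlapped-by kappa ✓
(delta, kappa): delta overlapped-by kappa ✓
(delta, lambda): delta overlapped-by lambda ✓
(gamma, beta): gamma overlapped-by beta ✓
(gamma, lambda): gamma overlapped-by lambda ✓
(lambda, theta): lambda overlapped-by theta ✓
Count: 9.

9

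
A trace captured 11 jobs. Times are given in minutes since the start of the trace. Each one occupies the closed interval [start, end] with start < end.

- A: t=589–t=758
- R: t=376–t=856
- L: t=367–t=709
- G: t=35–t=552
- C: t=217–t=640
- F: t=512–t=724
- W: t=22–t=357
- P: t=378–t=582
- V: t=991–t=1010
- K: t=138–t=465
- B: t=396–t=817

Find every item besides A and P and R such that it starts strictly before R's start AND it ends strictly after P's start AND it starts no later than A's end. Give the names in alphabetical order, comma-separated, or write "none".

C, G, K, L

Conditions: its start is strictly before R's start (X.start < t=376) AND its end is strictly after P's start (X.end > t=378) AND its start is no later than A's end (X.start <= t=758).
B: start t=396 < t=376? ✗; end t=817 > t=378? ✓; start t=396 <= t=758? ✓ → no.
C: start t=217 < t=376? ✓; end t=640 > t=378? ✓; start t=217 <= t=758? ✓ → yes.
F: start t=512 < t=376? ✗; end t=724 > t=378? ✓; start t=512 <= t=758? ✓ → no.
G: start t=35 < t=376? ✓; end t=552 > t=378? ✓; start t=35 <= t=758? ✓ → yes.
K: start t=138 < t=376? ✓; end t=465 > t=378? ✓; start t=138 <= t=758? ✓ → yes.
L: start t=367 < t=376? ✓; end t=709 > t=378? ✓; start t=367 <= t=758? ✓ → yes.
V: start t=991 < t=376? ✗; end t=1010 > t=378? ✓; start t=991 <= t=758? ✗ → no.
W: start t=22 < t=376? ✓; end t=357 > t=378? ✗; start t=22 <= t=758? ✓ → no.
Result: C, G, K, L.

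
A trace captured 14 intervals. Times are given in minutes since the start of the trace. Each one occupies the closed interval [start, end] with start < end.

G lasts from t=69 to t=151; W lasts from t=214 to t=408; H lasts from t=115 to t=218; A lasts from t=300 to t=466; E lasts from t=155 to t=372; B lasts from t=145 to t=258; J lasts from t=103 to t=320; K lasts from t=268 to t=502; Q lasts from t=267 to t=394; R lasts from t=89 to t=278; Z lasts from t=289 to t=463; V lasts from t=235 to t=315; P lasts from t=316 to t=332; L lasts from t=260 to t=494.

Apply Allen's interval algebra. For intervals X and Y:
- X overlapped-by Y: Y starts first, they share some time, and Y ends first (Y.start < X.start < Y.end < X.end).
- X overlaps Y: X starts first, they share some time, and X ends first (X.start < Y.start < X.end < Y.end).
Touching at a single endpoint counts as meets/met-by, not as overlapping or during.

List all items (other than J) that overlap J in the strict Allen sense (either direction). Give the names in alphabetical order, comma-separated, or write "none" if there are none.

A, E, G, K, L, P, Q, R, W, Z

Target J = [t=103, t=320].
A [t=300, t=466] → overlapped-by → yes.
B [t=145, t=258] → during → no.
E [t=155, t=372] → overlapped-by → yes.
G [t=69, t=151] → overlaps → yes.
H [t=115, t=218] → during → no.
K [t=268, t=502] → overlapped-by → yes.
L [t=260, t=494] → overlapped-by → yes.
P [t=316, t=332] → overlapped-by → yes.
Q [t=267, t=394] → overlapped-by → yes.
R [t=89, t=278] → overlaps → yes.
V [t=235, t=315] → during → no.
W [t=214, t=408] → overlapped-by → yes.
Z [t=289, t=463] → overlapped-by → yes.
Result: A, E, G, K, L, P, Q, R, W, Z.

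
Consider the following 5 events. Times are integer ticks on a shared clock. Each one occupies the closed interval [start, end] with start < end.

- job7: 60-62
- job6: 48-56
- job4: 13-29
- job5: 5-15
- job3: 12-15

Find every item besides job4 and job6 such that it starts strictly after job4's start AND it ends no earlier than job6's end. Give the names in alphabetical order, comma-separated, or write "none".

job7

Conditions: its start is strictly after job4's start (X.start > 13) AND its end is no earlier than job6's end (X.end >= 56).
job3: start 12 > 13? ✗; end 15 >= 56? ✗ → no.
job5: start 5 > 13? ✗; end 15 >= 56? ✗ → no.
job7: start 60 > 13? ✓; end 62 >= 56? ✓ → yes.
Result: job7.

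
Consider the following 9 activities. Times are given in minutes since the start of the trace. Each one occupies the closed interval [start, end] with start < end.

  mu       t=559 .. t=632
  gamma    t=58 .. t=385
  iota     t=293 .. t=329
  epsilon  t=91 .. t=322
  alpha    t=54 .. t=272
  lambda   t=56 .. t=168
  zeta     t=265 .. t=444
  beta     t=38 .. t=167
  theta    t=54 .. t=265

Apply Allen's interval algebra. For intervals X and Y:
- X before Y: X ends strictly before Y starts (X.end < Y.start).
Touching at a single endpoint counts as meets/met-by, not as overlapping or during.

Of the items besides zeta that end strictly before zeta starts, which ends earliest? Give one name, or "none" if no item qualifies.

Target zeta = [t=265, t=444].
alpha [t=54, t=272] → overlaps → excluded.
beta [t=38, t=167] → before → candidate.
epsilon [t=91, t=322] → overlaps → excluded.
gamma [t=58, t=385] → overlaps → excluded.
iota [t=293, t=329] → during → excluded.
lambda [t=56, t=168] → before → candidate.
mu [t=559, t=632] → after → excluded.
theta [t=54, t=265] → meets → excluded.
Among candidates, earliest end is t=167 → beta.

beta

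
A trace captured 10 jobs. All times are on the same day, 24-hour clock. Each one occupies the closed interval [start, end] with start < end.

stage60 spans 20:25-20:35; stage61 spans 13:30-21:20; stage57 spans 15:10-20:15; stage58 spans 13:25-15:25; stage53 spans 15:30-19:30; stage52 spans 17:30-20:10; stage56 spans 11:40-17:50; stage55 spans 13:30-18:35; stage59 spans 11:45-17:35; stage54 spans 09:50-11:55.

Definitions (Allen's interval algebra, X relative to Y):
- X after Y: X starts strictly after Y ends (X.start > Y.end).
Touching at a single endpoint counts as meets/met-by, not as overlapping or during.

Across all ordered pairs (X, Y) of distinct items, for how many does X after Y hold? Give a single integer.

16

Checking all 90 ordered pairs for relation 'after'; matching pairs in alphabetical order:
(stage52, stage54): stage52 after stage54 ✓
(stage52, stage58): stage52 after stage58 ✓
(stage53, stage54): stage53 after stage54 ✓
(stage53, stage58): stage53 after stage58 ✓
(stage55, stage54): stage55 after stage54 ✓
(stage57, stage54): stage57 after stage54 ✓
(stage58, stage54): stage58 after stage54 ✓
(stage60, stage52): stage60 after stage52 ✓
(stage60, stage53): stage60 after stage53 ✓
(stage60, stage54): stage60 after stage54 ✓
(stage60, stage55): stage60 after stage55 ✓
(stage60, stage56): stage60 after stage56 ✓
(stage60, stage57): stage60 after stage57 ✓
(stage60, stage58): stage60 after stage58 ✓
(stage60, stage59): stage60 after stage59 ✓
(stage61, stage54): stage61 after stage54 ✓
Count: 16.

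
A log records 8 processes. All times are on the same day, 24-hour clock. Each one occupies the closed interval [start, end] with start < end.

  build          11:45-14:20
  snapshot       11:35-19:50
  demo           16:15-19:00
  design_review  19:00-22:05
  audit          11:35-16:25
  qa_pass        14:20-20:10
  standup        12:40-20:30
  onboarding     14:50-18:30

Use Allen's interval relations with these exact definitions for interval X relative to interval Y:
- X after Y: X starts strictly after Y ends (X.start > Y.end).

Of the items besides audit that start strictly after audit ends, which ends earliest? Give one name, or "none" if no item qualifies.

design_review

Target audit = [11:35, 16:25].
build [11:45, 14:20] → during → excluded.
demo [16:15, 19:00] → overlapped-by → excluded.
design_review [19:00, 22:05] → after → candidate.
onboarding [14:50, 18:30] → overlapped-by → excluded.
qa_pass [14:20, 20:10] → overlapped-by → excluded.
snapshot [11:35, 19:50] → started-by → excluded.
standup [12:40, 20:30] → overlapped-by → excluded.
Among candidates, earliest end is 22:05 → design_review.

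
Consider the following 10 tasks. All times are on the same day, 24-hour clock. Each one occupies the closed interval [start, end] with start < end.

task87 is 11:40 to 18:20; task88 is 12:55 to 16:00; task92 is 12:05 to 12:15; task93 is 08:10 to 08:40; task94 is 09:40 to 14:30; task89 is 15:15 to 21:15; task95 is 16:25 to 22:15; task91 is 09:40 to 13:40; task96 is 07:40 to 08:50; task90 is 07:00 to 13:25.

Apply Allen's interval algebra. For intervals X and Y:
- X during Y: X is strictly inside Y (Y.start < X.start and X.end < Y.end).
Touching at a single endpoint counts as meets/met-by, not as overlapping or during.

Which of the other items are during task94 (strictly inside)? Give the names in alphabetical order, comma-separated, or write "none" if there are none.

Target task94 = [09:40, 14:30].
task87 [11:40, 18:20] → overlapped-by → no.
task88 [12:55, 16:00] → overlapped-by → no.
task89 [15:15, 21:15] → after → no.
task90 [07:00, 13:25] → overlaps → no.
task91 [09:40, 13:40] → starts → no.
task92 [12:05, 12:15] → during → yes.
task93 [08:10, 08:40] → before → no.
task95 [16:25, 22:15] → after → no.
task96 [07:40, 08:50] → before → no.
Result: task92.

task92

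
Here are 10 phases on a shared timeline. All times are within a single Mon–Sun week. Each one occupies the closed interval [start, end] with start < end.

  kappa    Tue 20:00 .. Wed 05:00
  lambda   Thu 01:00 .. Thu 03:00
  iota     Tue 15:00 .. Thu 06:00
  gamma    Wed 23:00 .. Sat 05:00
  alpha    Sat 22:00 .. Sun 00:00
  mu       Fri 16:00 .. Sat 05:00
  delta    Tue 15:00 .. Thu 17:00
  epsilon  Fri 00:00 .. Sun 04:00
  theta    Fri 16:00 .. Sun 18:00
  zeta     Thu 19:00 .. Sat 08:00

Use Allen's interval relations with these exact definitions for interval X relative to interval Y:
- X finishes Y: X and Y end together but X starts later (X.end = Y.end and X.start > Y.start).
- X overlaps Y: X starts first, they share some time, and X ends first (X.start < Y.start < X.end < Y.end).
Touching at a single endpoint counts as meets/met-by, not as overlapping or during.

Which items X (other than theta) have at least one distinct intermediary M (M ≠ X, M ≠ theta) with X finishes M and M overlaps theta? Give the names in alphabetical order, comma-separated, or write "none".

Target theta = [Fri 16:00, Sun 18:00].
Intermediaries M with M overlaps theta: epsilon, gamma, zeta.
Via epsilon — items with X finishes epsilon: none.
Via gamma — items with X finishes gamma: mu.
Via zeta — items with X finishes zeta: none.
Union: mu.

mu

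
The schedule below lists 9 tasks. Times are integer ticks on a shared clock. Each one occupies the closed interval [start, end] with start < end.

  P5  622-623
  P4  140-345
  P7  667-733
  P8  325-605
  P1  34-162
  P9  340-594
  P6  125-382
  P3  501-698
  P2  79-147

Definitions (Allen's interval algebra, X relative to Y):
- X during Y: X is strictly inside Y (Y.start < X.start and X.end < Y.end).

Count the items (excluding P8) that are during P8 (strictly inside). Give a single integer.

1

Target P8 = [325, 605].
P1 [34, 162] → before → no.
P2 [79, 147] → before → no.
P3 [501, 698] → overlapped-by → no.
P4 [140, 345] → overlaps → no.
P5 [622, 623] → after → no.
P6 [125, 382] → overlaps → no.
P7 [667, 733] → after → no.
P9 [340, 594] → during → counts.
Total: 1.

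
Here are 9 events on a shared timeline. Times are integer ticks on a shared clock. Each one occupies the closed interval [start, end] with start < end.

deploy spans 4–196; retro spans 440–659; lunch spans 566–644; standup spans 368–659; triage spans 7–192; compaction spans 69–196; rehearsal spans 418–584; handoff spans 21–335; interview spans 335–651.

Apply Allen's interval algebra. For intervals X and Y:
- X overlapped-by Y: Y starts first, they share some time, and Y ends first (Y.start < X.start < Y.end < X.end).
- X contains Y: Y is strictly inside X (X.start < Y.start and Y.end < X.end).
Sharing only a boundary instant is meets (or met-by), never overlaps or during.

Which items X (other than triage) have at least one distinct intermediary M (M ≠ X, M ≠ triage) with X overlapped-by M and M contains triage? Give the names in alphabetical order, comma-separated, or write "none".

handoff

Target triage = [7, 192].
Intermediaries M with M contains triage: deploy.
Via deploy — items with X overlapped-by deploy: handoff.
Union: handoff.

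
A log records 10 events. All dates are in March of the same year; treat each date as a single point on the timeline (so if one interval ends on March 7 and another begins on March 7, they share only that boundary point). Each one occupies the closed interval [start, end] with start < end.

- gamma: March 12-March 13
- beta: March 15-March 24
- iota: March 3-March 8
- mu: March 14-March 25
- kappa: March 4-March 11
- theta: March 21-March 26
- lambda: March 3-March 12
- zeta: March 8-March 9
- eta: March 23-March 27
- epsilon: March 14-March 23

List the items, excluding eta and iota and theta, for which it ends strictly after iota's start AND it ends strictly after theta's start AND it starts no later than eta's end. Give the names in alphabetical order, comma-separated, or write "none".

Conditions: its end is strictly after iota's start (X.end > March 3) AND its end is strictly after theta's start (X.end > March 21) AND its start is no later than eta's end (X.start <= March 27).
beta: end March 24 > March 3? ✓; end March 24 > March 21? ✓; start March 15 <= March 27? ✓ → yes.
epsilon: end March 23 > March 3? ✓; end March 23 > March 21? ✓; start March 14 <= March 27? ✓ → yes.
gamma: end March 13 > March 3? ✓; end March 13 > March 21? ✗; start March 12 <= March 27? ✓ → no.
kappa: end March 11 > March 3? ✓; end March 11 > March 21? ✗; start March 4 <= March 27? ✓ → no.
lambda: end March 12 > March 3? ✓; end March 12 > March 21? ✗; start March 3 <= March 27? ✓ → no.
mu: end March 25 > March 3? ✓; end March 25 > March 21? ✓; start March 14 <= March 27? ✓ → yes.
zeta: end March 9 > March 3? ✓; end March 9 > March 21? ✗; start March 8 <= March 27? ✓ → no.
Result: beta, epsilon, mu.

beta, epsilon, mu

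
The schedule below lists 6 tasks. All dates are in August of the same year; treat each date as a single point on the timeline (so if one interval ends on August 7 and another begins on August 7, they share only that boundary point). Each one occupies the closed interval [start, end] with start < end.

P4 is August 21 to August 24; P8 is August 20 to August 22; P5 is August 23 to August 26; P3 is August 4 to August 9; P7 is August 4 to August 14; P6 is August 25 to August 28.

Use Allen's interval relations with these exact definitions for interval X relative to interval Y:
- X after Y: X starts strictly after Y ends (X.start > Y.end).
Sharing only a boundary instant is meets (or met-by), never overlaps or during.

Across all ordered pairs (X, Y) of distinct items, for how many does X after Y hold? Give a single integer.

Checking all 30 ordered pairs for relation 'after'; matching pairs in alphabetical order:
(P4, P3): P4 after P3 ✓
(P4, P7): P4 after P7 ✓
(P5, P3): P5 after P3 ✓
(P5, P7): P5 after P7 ✓
(P5, P8): P5 after P8 ✓
(P6, P3): P6 after P3 ✓
(P6, P4): P6 after P4 ✓
(P6, P7): P6 after P7 ✓
(P6, P8): P6 after P8 ✓
(P8, P3): P8 after P3 ✓
(P8, P7): P8 after P7 ✓
Count: 11.

11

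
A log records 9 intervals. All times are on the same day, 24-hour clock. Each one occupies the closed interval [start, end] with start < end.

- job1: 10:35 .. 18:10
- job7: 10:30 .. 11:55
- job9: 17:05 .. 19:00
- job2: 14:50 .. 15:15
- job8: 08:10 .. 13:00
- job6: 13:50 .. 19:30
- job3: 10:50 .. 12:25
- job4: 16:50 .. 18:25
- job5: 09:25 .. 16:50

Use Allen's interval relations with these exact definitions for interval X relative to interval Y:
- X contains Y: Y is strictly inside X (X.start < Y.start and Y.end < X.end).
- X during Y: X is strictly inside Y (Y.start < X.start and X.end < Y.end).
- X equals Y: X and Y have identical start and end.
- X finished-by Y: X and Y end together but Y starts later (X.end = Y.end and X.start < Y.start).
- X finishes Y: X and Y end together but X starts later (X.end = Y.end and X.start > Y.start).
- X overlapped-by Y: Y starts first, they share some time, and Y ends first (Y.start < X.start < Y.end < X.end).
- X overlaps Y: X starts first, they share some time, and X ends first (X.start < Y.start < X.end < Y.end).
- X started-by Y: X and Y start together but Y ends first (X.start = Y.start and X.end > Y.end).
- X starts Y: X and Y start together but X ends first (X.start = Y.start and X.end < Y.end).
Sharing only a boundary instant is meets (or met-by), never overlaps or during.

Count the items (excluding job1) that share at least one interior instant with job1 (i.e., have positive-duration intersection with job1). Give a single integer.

8

Target job1 = [10:35, 18:10].
job2 [14:50, 15:15] → during → counts.
job3 [10:50, 12:25] → during → counts.
job4 [16:50, 18:25] → overlapped-by → counts.
job5 [09:25, 16:50] → overlaps → counts.
job6 [13:50, 19:30] → overlapped-by → counts.
job7 [10:30, 11:55] → overlaps → counts.
job8 [08:10, 13:00] → overlaps → counts.
job9 [17:05, 19:00] → overlapped-by → counts.
Total: 8.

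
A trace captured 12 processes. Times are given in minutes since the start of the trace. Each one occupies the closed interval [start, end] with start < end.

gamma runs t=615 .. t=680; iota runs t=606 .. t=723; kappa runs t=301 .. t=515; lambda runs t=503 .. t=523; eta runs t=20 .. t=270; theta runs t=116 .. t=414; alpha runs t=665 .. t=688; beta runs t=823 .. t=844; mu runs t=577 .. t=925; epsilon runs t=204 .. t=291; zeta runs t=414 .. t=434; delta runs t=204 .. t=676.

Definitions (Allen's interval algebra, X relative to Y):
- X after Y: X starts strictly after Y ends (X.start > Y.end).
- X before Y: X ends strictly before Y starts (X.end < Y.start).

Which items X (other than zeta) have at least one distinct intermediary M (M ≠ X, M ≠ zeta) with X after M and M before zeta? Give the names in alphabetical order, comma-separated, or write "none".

Target zeta = [t=414, t=434].
Intermediaries M with M before zeta: epsilon, eta.
Via epsilon — items with X after epsilon: alpha, beta, gamma, iota, kappa, lambda, mu.
Via eta — items with X after eta: alpha, beta, gamma, iota, kappa, lambda, mu.
Union: alpha, beta, gamma, iota, kappa, lambda, mu.

alpha, beta, gamma, iota, kappa, lambda, mu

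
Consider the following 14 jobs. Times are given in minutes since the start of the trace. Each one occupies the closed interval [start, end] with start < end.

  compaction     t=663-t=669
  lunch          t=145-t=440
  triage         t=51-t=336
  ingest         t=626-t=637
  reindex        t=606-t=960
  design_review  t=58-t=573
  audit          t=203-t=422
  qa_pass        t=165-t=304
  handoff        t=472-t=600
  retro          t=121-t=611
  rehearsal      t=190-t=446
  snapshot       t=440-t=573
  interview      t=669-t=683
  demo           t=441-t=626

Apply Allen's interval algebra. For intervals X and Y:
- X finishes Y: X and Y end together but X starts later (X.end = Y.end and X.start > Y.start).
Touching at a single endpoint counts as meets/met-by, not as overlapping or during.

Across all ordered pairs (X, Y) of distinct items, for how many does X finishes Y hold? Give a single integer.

Checking all 182 ordered pairs for relation 'finishes'; matching pairs in alphabetical order:
(snapshot, design_review): snapshot finishes design_review ✓
Count: 1.

1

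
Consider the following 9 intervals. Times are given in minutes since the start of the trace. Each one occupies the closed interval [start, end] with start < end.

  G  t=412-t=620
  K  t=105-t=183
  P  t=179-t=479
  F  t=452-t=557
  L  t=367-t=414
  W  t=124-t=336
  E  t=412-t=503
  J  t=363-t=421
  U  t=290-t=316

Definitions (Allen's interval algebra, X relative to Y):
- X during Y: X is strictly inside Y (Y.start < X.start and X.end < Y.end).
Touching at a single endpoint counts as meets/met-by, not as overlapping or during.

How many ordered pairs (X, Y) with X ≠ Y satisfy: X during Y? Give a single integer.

Checking all 72 ordered pairs for relation 'during'; matching pairs in alphabetical order:
(F, G): F during G ✓
(J, P): J during P ✓
(L, J): L during J ✓
(L, P): L during P ✓
(U, P): U during P ✓
(U, W): U during W ✓
Count: 6.

6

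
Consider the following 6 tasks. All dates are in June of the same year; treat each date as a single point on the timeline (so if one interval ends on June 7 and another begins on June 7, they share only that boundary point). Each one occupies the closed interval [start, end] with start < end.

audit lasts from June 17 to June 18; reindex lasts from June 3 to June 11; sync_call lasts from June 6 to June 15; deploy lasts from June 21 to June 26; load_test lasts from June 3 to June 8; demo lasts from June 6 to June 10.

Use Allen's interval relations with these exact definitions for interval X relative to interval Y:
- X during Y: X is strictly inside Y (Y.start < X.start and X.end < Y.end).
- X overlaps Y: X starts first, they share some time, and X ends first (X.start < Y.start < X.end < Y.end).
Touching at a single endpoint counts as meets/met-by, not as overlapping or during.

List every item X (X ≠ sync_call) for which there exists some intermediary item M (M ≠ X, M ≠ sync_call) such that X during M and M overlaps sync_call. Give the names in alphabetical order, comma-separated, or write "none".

Target sync_call = [June 6, June 15].
Intermediaries M with M overlaps sync_call: load_test, reindex.
Via load_test — items with X during load_test: none.
Via reindex — items with X during reindex: demo.
Union: demo.

demo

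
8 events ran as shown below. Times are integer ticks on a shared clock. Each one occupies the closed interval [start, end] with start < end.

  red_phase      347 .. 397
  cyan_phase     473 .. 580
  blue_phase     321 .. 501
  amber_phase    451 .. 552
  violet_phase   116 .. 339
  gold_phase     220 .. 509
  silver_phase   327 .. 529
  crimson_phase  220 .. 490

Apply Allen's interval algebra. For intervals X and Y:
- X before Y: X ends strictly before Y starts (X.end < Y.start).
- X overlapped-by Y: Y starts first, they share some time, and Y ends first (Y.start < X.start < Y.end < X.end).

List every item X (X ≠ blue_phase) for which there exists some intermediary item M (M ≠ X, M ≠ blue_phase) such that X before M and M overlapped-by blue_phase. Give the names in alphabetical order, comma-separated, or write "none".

red_phase, violet_phase

Target blue_phase = [321, 501].
Intermediaries M with M overlapped-by blue_phase: amber_phase, cyan_phase, silver_phase.
Via amber_phase — items with X before amber_phase: red_phase, violet_phase.
Via cyan_phase — items with X before cyan_phase: red_phase, violet_phase.
Via silver_phase — items with X before silver_phase: none.
Union: red_phase, violet_phase.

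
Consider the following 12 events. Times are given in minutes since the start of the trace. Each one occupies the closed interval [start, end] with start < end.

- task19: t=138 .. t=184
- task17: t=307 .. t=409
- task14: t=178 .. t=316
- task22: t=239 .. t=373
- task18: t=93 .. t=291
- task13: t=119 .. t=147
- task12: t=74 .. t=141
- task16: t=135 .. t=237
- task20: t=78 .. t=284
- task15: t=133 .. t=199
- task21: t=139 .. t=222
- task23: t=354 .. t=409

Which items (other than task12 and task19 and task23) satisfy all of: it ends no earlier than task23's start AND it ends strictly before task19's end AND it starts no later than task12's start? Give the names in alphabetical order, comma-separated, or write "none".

none

Conditions: its end is no earlier than task23's start (X.end >= t=354) AND its end is strictly before task19's end (X.end < t=184) AND its start is no later than task12's start (X.start <= t=74).
task13: end t=147 >= t=354? ✗; end t=147 < t=184? ✓; start t=119 <= t=74? ✗ → no.
task14: end t=316 >= t=354? ✗; end t=316 < t=184? ✗; start t=178 <= t=74? ✗ → no.
task15: end t=199 >= t=354? ✗; end t=199 < t=184? ✗; start t=133 <= t=74? ✗ → no.
task16: end t=237 >= t=354? ✗; end t=237 < t=184? ✗; start t=135 <= t=74? ✗ → no.
task17: end t=409 >= t=354? ✓; end t=409 < t=184? ✗; start t=307 <= t=74? ✗ → no.
task18: end t=291 >= t=354? ✗; end t=291 < t=184? ✗; start t=93 <= t=74? ✗ → no.
task20: end t=284 >= t=354? ✗; end t=284 < t=184? ✗; start t=78 <= t=74? ✗ → no.
task21: end t=222 >= t=354? ✗; end t=222 < t=184? ✗; start t=139 <= t=74? ✗ → no.
task22: end t=373 >= t=354? ✓; end t=373 < t=184? ✗; start t=239 <= t=74? ✗ → no.
Result: none.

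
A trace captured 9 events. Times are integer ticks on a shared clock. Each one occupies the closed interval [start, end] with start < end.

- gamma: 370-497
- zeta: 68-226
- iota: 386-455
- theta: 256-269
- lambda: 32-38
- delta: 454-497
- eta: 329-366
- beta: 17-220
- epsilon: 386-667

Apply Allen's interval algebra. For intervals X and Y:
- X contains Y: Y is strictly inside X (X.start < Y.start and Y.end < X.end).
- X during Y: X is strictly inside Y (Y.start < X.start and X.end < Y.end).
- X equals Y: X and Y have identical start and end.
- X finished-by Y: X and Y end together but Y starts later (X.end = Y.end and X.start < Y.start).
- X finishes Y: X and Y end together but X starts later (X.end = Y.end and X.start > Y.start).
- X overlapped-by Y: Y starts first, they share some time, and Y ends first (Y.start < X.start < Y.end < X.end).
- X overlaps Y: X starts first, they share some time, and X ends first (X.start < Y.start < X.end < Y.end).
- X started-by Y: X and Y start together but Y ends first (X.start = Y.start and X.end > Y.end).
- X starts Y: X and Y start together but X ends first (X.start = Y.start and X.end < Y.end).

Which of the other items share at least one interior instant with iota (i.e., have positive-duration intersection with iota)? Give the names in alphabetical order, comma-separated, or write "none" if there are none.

delta, epsilon, gamma

Target iota = [386, 455].
beta [17, 220] → before → no.
delta [454, 497] → overlapped-by → yes.
epsilon [386, 667] → started-by → yes.
eta [329, 366] → before → no.
gamma [370, 497] → contains → yes.
lambda [32, 38] → before → no.
theta [256, 269] → before → no.
zeta [68, 226] → before → no.
Result: delta, epsilon, gamma.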